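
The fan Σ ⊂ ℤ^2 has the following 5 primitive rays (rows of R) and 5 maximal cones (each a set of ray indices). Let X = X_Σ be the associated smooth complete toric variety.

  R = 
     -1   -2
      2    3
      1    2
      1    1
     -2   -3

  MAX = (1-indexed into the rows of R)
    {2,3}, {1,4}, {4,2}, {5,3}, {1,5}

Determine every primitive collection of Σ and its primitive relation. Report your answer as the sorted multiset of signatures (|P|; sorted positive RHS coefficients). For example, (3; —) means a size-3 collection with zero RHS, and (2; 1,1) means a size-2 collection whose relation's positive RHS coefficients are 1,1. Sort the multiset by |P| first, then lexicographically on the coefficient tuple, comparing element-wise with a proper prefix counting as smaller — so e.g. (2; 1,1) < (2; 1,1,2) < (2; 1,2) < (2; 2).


Δ(Σ) — 5 vertices, 5 min non-faces:

  • {1,3}:  v_{1} + v_{3} = 0  ⟹  sig = (2; —)
  • {2,5}:  v_{2} + v_{5} = 0  ⟹  sig = (2; —)
  • {1,2}:  v_{1} + v_{2} = v_{4}  ⟹  sig = (2; 1)
  • {3,4}:  v_{3} + v_{4} = v_{2}  ⟹  sig = (2; 1)
  • {4,5}:  v_{4} + v_{5} = v_{1}  ⟹  sig = (2; 1)

so the primitive-relation signature multiset is
    |P|=2: 5 collections, coeffs (), (), (1), (1), (1)


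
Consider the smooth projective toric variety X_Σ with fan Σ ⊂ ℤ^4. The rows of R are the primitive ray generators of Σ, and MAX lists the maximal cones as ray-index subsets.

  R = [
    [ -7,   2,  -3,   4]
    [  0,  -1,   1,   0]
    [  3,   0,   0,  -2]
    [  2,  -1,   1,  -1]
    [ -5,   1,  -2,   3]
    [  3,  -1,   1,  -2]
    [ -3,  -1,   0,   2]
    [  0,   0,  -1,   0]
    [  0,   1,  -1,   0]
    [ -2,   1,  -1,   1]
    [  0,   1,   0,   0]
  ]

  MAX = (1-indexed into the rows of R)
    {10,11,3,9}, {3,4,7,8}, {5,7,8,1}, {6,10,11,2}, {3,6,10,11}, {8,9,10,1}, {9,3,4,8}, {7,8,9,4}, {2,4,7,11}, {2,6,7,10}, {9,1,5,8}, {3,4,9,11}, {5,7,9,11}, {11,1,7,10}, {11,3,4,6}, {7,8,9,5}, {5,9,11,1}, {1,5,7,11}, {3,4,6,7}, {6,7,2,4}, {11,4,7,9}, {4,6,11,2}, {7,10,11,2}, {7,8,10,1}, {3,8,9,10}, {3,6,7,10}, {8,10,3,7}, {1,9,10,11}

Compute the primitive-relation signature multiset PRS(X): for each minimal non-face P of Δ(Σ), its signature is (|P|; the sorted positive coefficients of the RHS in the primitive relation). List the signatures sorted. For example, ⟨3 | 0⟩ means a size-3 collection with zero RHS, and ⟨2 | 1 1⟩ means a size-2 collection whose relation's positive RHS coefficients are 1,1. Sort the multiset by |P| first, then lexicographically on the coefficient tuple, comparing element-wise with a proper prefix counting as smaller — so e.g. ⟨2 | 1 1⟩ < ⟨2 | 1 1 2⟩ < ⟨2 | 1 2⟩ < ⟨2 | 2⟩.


Primitive collections (21):

  P = {2,9}:  v_{2} + v_{9} = 0  ⟹  sig = ⟨2 | 0⟩
  P = {4,10}:  v_{4} + v_{10} = 0  ⟹  sig = ⟨2 | 0⟩
  P = {1,4}:  v_{1} + v_{4} = v_{5}  ⟹  sig = ⟨2 | 1⟩
  P = {2,3}:  v_{2} + v_{3} = v_{6}  ⟹  sig = ⟨2 | 1⟩
  P = {5,10}:  v_{5} + v_{10} = v_{1}  ⟹  sig = ⟨2 | 1⟩
  P = {6,9}:  v_{6} + v_{9} = v_{3}  ⟹  sig = ⟨2 | 1⟩
  P = {8,11}:  v_{8} + v_{11} = v_{9}  ⟹  sig = ⟨2 | 1⟩
  P = {2,5}:  v_{2} + v_{5} = v_{7} + v_{10}  ⟹  sig = ⟨2 | 1 1⟩
  P = {2,8}:  v_{2} + v_{8} = v_{3} + v_{7}  ⟹  sig = ⟨2 | 1 1⟩
  P = {3,5}:  v_{3} + v_{5} = v_{8} + v_{10}  ⟹  sig = ⟨2 | 1 1⟩
  P = {4,5}:  v_{4} + v_{5} = v_{7} + v_{9}  ⟹  sig = ⟨2 | 1 1⟩
  P = {5,6}:  v_{5} + v_{6} = v_{3} + v_{7} + v_{10}  ⟹  sig = ⟨2 | 1 1 1⟩
  P = {1,6}:  v_{1} + v_{6} = v_{3} + v_{7} + 2·v_{10}  ⟹  sig = ⟨2 | 1 1 2⟩
  P = {1,2}:  v_{1} + v_{2} = v_{7} + 2·v_{10}  ⟹  sig = ⟨2 | 1 2⟩
  P = {1,3}:  v_{1} + v_{3} = v_{8} + 2·v_{10}  ⟹  sig = ⟨2 | 1 2⟩
  P = {6,8}:  v_{6} + v_{8} = 2·v_{3} + v_{7}  ⟹  sig = ⟨2 | 1 2⟩
  P = {3,7,11}:  v_{3} + v_{7} + v_{11} = 0  ⟹  sig = ⟨3 | 0⟩
  P = {3,7,9}:  v_{3} + v_{7} + v_{9} = v_{8}  ⟹  sig = ⟨3 | 1⟩
  P = {6,7,11}:  v_{6} + v_{7} + v_{11} = v_{2}  ⟹  sig = ⟨3 | 1⟩
  P = {7,9,10}:  v_{7} + v_{9} + v_{10} = v_{5}  ⟹  sig = ⟨3 | 1⟩
  P = {1,7,9}:  v_{1} + v_{7} + v_{9} = 2·v_{5}  ⟹  sig = ⟨3 | 2⟩

Hence PRS(X_Σ) =
    ⟨2 | 0⟩
    ⟨2 | 0⟩
    ⟨2 | 1⟩
    ⟨2 | 1⟩
    ⟨2 | 1⟩
    ⟨2 | 1⟩
    ⟨2 | 1⟩
    ⟨2 | 1 1⟩
    ⟨2 | 1 1⟩
    ⟨2 | 1 1⟩
    ⟨2 | 1 1⟩
    ⟨2 | 1 1 1⟩
    ⟨2 | 1 1 2⟩
    ⟨2 | 1 2⟩
    ⟨2 | 1 2⟩
    ⟨2 | 1 2⟩
    ⟨3 | 0⟩
    ⟨3 | 1⟩
    ⟨3 | 1⟩
    ⟨3 | 1⟩
    ⟨3 | 2⟩


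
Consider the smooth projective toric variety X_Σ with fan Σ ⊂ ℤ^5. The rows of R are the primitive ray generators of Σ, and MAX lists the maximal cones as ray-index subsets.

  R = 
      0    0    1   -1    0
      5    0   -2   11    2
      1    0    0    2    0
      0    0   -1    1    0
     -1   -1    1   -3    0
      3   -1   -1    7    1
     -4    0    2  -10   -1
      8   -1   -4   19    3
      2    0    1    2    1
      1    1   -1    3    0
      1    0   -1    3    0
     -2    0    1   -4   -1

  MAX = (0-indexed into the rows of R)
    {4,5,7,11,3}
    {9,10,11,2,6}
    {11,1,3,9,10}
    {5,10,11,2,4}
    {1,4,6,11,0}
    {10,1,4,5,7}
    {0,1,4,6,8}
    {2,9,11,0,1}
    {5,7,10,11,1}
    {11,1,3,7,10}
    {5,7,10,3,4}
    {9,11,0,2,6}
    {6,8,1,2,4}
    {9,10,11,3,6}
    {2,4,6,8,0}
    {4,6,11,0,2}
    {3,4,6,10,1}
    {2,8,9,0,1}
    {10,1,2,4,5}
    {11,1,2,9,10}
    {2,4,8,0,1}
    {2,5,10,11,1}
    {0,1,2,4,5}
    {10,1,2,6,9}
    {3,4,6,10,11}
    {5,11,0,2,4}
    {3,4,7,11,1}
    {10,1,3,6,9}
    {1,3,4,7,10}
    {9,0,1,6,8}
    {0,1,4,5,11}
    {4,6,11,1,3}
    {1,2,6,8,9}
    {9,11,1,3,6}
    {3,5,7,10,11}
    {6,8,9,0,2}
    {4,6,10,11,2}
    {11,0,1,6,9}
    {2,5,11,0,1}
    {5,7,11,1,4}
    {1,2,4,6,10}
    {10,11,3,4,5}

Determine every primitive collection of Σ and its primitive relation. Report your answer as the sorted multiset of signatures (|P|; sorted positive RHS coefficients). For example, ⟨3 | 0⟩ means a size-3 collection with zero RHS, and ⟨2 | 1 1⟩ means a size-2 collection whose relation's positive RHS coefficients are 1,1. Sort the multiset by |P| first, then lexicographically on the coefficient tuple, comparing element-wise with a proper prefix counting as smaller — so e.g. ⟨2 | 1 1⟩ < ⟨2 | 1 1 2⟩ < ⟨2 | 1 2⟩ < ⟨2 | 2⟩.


|primitive collections| = 22. Relations:

  P = {0,3}:  v_{0} + v_{3} = 0 — sig = ⟨2 | 0⟩
  P = {4,9}:  v_{4} + v_{9} = 0 — sig = ⟨2 | 0⟩
  P = {0,10}:  v_{0} + v_{10} = v_{2} — sig = ⟨2 | 1⟩
  P = {2,3}:  v_{2} + v_{3} = v_{10} — sig = ⟨2 | 1⟩
  P = {5,6}:  v_{5} + v_{6} = v_{4} — sig = ⟨2 | 1⟩
  P = {0,7}:  v_{0} + v_{7} = v_{1} + v_{5} — sig = ⟨2 | 1 1⟩
  P = {2,7}:  v_{2} + v_{7} = v_{1} + v_{5} + v_{10} — sig = ⟨2 | 1 1 1⟩
  P = {3,8}:  v_{3} + v_{8} = v_{1} + v_{2} + v_{6} — sig = ⟨2 | 1 1 1⟩
  P = {5,9}:  v_{5} + v_{9} = v_{1} + v_{10} + v_{11} — sig = ⟨2 | 1 1 1⟩
  P = {6,7}:  v_{6} + v_{7} = v_{1} + v_{3} + v_{4} — sig = ⟨2 | 1 1 1⟩
  P = {5,8}:  v_{5} + v_{8} = v_{0} + v_{1} + v_{2} + v_{4} — sig = ⟨2 | 1 1 1 1⟩
  P = {7,9}:  v_{7} + v_{9} = 2·v_{1} + v_{3} + v_{10} + v_{11} — sig = ⟨2 | 1 1 1 2⟩
  P = {7,8}:  v_{7} + v_{8} = 2·v_{1} + v_{2} + v_{4} — sig = ⟨2 | 1 1 2⟩
  P = {8,10}:  v_{8} + v_{10} = v_{1} + 2·v_{2} + v_{6} — sig = ⟨2 | 1 1 2⟩
  P = {8,11}:  v_{8} + v_{11} = 2·v_{0} — sig = ⟨2 | 2⟩
  P = {1,3,5}:  v_{1} + v_{3} + v_{5} = v_{7} — sig = ⟨3 | 1⟩
  P = {1,6,10,11}:  v_{1} + v_{6} + v_{10} + v_{11} = 0 — sig = ⟨4 | 0⟩
  P = {0,1,2,6}:  v_{0} + v_{1} + v_{2} + v_{6} = v_{8} — sig = ⟨4 | 1⟩
  P = {1,2,6,11}:  v_{1} + v_{2} + v_{6} + v_{11} = v_{0} — sig = ⟨4 | 1⟩
  P = {1,4,10,11}:  v_{1} + v_{4} + v_{10} + v_{11} = v_{5} — sig = ⟨4 | 1⟩
  P = {1,2,4,11}:  v_{1} + v_{2} + v_{4} + v_{11} = v_{0} + v_{5} — sig = ⟨4 | 1 1⟩
  P = {4,7,10,11}:  v_{4} + v_{7} + v_{10} + v_{11} = v_{3} + 2·v_{5} — sig = ⟨4 | 1 2⟩

Sorted signature multiset PRS(X):
    |P|=2: 15 collections, coeffs (), (), (1), (1), (1), (1,1), (1,1,1), (1,1,1), (1,1,1), (1,1,1), (1,1,1,1), (1,1,1,2), (1,1,2), (1,1,2), (2)
    |P|=3: 1 collection, coeffs (1)
    |P|=4: 6 collections, coeffs (), (1), (1), (1), (1,1), (1,2)


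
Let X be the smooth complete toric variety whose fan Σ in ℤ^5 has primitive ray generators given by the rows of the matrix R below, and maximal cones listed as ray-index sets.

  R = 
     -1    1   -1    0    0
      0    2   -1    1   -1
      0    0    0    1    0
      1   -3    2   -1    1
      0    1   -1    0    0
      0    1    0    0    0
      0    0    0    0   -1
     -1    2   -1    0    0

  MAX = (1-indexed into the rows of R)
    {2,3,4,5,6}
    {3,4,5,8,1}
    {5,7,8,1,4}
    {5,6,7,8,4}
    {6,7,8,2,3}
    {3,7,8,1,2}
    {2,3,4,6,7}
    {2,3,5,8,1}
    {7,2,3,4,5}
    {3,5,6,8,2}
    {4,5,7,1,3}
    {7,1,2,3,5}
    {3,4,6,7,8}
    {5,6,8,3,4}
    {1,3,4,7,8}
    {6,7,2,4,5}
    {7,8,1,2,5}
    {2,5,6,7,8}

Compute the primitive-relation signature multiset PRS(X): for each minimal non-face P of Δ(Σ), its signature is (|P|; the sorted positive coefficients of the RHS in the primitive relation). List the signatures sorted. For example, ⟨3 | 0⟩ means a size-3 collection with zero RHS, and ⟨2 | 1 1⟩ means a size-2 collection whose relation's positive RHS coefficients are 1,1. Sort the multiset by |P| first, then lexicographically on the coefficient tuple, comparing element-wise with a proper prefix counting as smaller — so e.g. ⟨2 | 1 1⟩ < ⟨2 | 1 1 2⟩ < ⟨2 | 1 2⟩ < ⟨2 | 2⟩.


Σ has 5 primitive collections:

  P={1,6}:  v_{1} + v_{6} = v_{8}  so sig = ⟨2 | 1⟩
  P={1,2,4}:  v_{1} + v_{2} + v_{4} = 0  so sig = ⟨3 | 0⟩
  P={2,4,8}:  v_{2} + v_{4} + v_{8} = v_{6}  so sig = ⟨3 | 1⟩
  P={3,5,6,7}:  v_{3} + v_{5} + v_{6} + v_{7} = v_{2}  so sig = ⟨4 | 1⟩
  P={3,5,7,8}:  v_{3} + v_{5} + v_{7} + v_{8} = v_{1} + v_{2}  so sig = ⟨4 | 1 1⟩

Sorted signature multiset PRS(X):
{ ⟨2 | 1⟩,  ⟨3 | 0⟩,  ⟨3 | 1⟩,  ⟨4 | 1⟩,  ⟨4 | 1 1⟩ }


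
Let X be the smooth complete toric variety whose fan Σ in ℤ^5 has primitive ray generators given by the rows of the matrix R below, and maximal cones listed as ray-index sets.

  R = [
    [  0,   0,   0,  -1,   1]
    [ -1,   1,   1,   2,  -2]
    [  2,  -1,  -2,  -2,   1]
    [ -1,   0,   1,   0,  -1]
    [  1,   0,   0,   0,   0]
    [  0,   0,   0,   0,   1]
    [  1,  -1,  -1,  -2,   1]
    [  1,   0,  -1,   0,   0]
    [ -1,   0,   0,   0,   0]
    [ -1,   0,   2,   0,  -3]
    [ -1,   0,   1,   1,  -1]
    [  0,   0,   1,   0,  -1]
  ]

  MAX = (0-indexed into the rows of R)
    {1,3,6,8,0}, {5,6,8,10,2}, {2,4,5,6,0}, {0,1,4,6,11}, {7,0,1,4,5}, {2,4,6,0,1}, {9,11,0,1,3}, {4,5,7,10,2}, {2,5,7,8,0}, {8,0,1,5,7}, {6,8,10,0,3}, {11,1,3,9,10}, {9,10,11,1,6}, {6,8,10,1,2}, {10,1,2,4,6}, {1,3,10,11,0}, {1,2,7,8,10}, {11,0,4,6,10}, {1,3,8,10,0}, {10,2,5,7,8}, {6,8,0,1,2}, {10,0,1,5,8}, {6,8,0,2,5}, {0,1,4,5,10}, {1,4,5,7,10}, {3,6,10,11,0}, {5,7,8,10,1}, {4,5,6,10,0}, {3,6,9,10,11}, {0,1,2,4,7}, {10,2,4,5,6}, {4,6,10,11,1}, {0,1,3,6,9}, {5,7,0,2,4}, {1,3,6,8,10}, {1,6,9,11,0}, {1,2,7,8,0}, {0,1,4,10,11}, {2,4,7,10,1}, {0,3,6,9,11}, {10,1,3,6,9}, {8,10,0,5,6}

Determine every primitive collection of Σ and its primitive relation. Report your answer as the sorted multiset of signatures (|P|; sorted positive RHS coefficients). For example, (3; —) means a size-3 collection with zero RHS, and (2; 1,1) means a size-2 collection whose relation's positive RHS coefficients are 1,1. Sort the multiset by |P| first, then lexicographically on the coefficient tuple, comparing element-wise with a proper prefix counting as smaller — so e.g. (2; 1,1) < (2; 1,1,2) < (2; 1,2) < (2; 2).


The 22 primitive collections of Σ (r=12, n=5):

  {4,8}:  v_{4} + v_{8} = 0  ⟹  sig = (2; —)
  {3,4}:  v_{3} + v_{4} = v_{11}  ⟹  sig = (2; 1)
  {6,7}:  v_{6} + v_{7} = v_{2}  ⟹  sig = (2; 1)
  {8,11}:  v_{8} + v_{11} = v_{3}  ⟹  sig = (2; 1)
  {3,5}:  v_{3} + v_{5} = v_{0} + v_{10}  ⟹  sig = (2; 1,1)
  {3,7}:  v_{3} + v_{7} = v_{1} + v_{6}  ⟹  sig = (2; 1,1)
  {5,9}:  v_{5} + v_{9} = v_{3} + v_{11}  ⟹  sig = (2; 1,1)
  {5,11}:  v_{5} + v_{11} = v_{0} + v_{4} + v_{10}  ⟹  sig = (2; 1,1,1)
  {7,11}:  v_{7} + v_{11} = v_{1} + v_{4} + v_{6}  ⟹  sig = (2; 1,1,1)
  {2,11}:  v_{2} + v_{11} = v_{1} + v_{4} + 2·v_{6}  ⟹  sig = (2; 1,1,2)
  {4,9}:  v_{4} + v_{9} = v_{1} + v_{6} + 2·v_{11}  ⟹  sig = (2; 1,1,2)
  {8,9}:  v_{8} + v_{9} = v_{1} + 2·v_{3} + v_{6}  ⟹  sig = (2; 1,1,2)
  {2,3}:  v_{2} + v_{3} = v_{1} + 2·v_{6}  ⟹  sig = (2; 1,2)
  {7,9}:  v_{7} + v_{9} = 2·v_{1} + 2·v_{6} + v_{11}  ⟹  sig = (2; 1,2,2)
  {2,9}:  v_{2} + v_{9} = 2·v_{1} + 3·v_{6} + v_{11}  ⟹  sig = (2; 1,2,3)
  {0,7,10}:  v_{0} + v_{7} + v_{10} = 0  ⟹  sig = (3; —)
  {1,5,6}:  v_{1} + v_{5} + v_{6} = 0  ⟹  sig = (3; —)
  {0,2,10}:  v_{0} + v_{2} + v_{10} = v_{6}  ⟹  sig = (3; 1)
  {1,2,5}:  v_{1} + v_{2} + v_{5} = v_{7}  ⟹  sig = (3; 1)
  {0,9,10}:  v_{0} + v_{9} + v_{10} = 2·v_{3} + v_{11}  ⟹  sig = (3; 1,2)
  {0,1,6,10}:  v_{0} + v_{1} + v_{6} + v_{10} = v_{3}  ⟹  sig = (4; 1)
  {1,3,6,11}:  v_{1} + v_{3} + v_{6} + v_{11} = v_{9}  ⟹  sig = (4; 1)

Signatures (|P|; sorted positive RHS coefficients), sorted:
    (2; —)
    (2; 1)
    (2; 1)
    (2; 1)
    (2; 1,1)
    (2; 1,1)
    (2; 1,1)
    (2; 1,1,1)
    (2; 1,1,1)
    (2; 1,1,2)
    (2; 1,1,2)
    (2; 1,1,2)
    (2; 1,2)
    (2; 1,2,2)
    (2; 1,2,3)
    (3; —)
    (3; —)
    (3; 1)
    (3; 1)
    (3; 1,2)
    (4; 1)
    (4; 1)


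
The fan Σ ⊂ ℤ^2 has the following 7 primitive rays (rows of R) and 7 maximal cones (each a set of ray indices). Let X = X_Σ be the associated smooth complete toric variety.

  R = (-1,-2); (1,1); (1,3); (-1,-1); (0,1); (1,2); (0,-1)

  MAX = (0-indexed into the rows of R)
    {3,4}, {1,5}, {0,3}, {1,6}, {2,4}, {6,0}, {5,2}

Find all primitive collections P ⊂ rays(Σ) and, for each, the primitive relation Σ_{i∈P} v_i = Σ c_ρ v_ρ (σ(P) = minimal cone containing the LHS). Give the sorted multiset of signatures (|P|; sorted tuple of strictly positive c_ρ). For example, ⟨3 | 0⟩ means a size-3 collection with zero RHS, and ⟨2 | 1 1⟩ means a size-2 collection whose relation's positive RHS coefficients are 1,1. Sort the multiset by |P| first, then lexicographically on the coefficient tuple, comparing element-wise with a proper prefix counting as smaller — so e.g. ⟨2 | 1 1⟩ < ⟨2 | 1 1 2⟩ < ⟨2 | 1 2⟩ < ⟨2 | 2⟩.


Primitive collections (14):

  • {0,5}:  v_{0} + v_{5} = 0  ⟹  sig = ⟨2 | 0⟩
  • {1,3}:  v_{1} + v_{3} = 0  ⟹  sig = ⟨2 | 0⟩
  • {4,6}:  v_{4} + v_{6} = 0  ⟹  sig = ⟨2 | 0⟩
  • {0,1}:  v_{0} + v_{1} = v_{6}  ⟹  sig = ⟨2 | 1⟩
  • {0,2}:  v_{0} + v_{2} = v_{4}  ⟹  sig = ⟨2 | 1⟩
  • {0,4}:  v_{0} + v_{4} = v_{3}  ⟹  sig = ⟨2 | 1⟩
  • {1,4}:  v_{1} + v_{4} = v_{5}  ⟹  sig = ⟨2 | 1⟩
  • {2,6}:  v_{2} + v_{6} = v_{5}  ⟹  sig = ⟨2 | 1⟩
  • {3,5}:  v_{3} + v_{5} = v_{4}  ⟹  sig = ⟨2 | 1⟩
  • {3,6}:  v_{3} + v_{6} = v_{0}  ⟹  sig = ⟨2 | 1⟩
  • {4,5}:  v_{4} + v_{5} = v_{2}  ⟹  sig = ⟨2 | 1⟩
  • {5,6}:  v_{5} + v_{6} = v_{1}  ⟹  sig = ⟨2 | 1⟩
  • {1,2}:  v_{1} + v_{2} = 2·v_{5}  ⟹  sig = ⟨2 | 2⟩
  • {2,3}:  v_{2} + v_{3} = 2·v_{4}  ⟹  sig = ⟨2 | 2⟩

Sorted signature multiset PRS(X):
{ ⟨2 | 0⟩ ×3,  ⟨2 | 1⟩ ×9,  ⟨2 | 2⟩ ×2 }


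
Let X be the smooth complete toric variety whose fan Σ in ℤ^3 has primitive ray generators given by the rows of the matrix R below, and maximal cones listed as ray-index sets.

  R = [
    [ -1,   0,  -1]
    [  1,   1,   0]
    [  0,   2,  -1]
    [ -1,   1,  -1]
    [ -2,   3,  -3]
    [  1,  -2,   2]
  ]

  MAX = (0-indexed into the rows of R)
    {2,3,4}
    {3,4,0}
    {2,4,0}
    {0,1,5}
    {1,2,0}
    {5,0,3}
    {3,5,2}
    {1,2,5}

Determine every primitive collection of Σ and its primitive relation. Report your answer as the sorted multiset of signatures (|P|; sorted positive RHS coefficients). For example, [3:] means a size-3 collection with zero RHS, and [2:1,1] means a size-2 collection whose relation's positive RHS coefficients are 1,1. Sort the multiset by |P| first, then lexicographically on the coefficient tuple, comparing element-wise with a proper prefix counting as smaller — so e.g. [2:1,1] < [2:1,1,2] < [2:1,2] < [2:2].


|primitive collections| = 5. Relations:

  • {1,3}:  v_{1} + v_{3} = v_{2}  ⇒ sig = [2:1]
  • {4,5}:  v_{4} + v_{5} = v_{3}  ⇒ sig = [2:1]
  • {1,4}:  v_{1} + v_{4} = v_{0} + 2·v_{2}  ⇒ sig = [2:1,2]
  • {0,2,5}:  v_{0} + v_{2} + v_{5} = 0  ⇒ sig = [3:]
  • {0,2,3}:  v_{0} + v_{2} + v_{3} = v_{4}  ⇒ sig = [3:1]

Sorted signature multiset PRS(X):
[[2:1], [2:1], [2:1,2], [3:], [3:1]]


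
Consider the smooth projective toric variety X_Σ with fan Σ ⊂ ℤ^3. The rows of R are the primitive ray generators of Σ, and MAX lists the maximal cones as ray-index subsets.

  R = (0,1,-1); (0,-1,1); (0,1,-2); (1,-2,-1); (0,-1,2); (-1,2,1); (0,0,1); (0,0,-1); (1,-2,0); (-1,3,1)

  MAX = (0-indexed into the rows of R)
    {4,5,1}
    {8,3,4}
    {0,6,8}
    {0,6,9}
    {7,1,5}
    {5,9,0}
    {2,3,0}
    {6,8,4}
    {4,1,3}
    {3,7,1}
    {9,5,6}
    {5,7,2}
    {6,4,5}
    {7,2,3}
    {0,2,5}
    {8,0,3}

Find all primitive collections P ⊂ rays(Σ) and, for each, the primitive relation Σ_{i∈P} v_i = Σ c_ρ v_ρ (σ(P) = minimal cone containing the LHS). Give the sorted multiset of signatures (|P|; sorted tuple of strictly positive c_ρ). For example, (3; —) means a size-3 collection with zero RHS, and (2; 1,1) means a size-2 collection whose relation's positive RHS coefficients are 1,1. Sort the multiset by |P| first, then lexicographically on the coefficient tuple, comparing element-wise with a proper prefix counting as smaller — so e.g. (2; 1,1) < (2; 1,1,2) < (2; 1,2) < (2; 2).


Minimal non-faces — 22 found among 10 rays, 16 max cones:

  • {0,1}:  v_{0} + v_{1} = 0  →  sig = (2; —)
  • {2,4}:  v_{2} + v_{4} = 0  →  sig = (2; —)
  • {3,5}:  v_{3} + v_{5} = 0  →  sig = (2; —)
  • {6,7}:  v_{6} + v_{7} = 0  →  sig = (2; —)
  • {0,4}:  v_{0} + v_{4} = v_{6}  →  sig = (2; 1)
  • {0,7}:  v_{0} + v_{7} = v_{2}  →  sig = (2; 1)
  • {1,2}:  v_{1} + v_{2} = v_{7}  →  sig = (2; 1)
  • {1,6}:  v_{1} + v_{6} = v_{4}  →  sig = (2; 1)
  • {2,6}:  v_{2} + v_{6} = v_{0}  →  sig = (2; 1)
  • {3,6}:  v_{3} + v_{6} = v_{8}  →  sig = (2; 1)
  • {4,7}:  v_{4} + v_{7} = v_{1}  →  sig = (2; 1)
  • {5,8}:  v_{5} + v_{8} = v_{6}  →  sig = (2; 1)
  • {7,8}:  v_{7} + v_{8} = v_{3}  →  sig = (2; 1)
  • {1,8}:  v_{1} + v_{8} = v_{3} + v_{4}  →  sig = (2; 1,1)
  • {1,9}:  v_{1} + v_{9} = v_{5} + v_{6}  →  sig = (2; 1,1)
  • {2,8}:  v_{2} + v_{8} = v_{0} + v_{3}  →  sig = (2; 1,1)
  • {3,9}:  v_{3} + v_{9} = v_{0} + v_{6}  →  sig = (2; 1,1)
  • {7,9}:  v_{7} + v_{9} = v_{0} + v_{5}  →  sig = (2; 1,1)
  • {2,9}:  v_{2} + v_{9} = 2·v_{0} + v_{5}  →  sig = (2; 1,2)
  • {4,9}:  v_{4} + v_{9} = v_{5} + 2·v_{6}  →  sig = (2; 1,2)
  • {8,9}:  v_{8} + v_{9} = v_{0} + 2·v_{6}  →  sig = (2; 1,2)
  • {0,5,6}:  v_{0} + v_{5} + v_{6} = v_{9}  →  sig = (3; 1)

Hence PRS(X_Σ) =
{ (2; —) ×4,  (2; 1) ×9,  (2; 1,1) ×5,  (2; 1,2) ×3,  (3; 1) }


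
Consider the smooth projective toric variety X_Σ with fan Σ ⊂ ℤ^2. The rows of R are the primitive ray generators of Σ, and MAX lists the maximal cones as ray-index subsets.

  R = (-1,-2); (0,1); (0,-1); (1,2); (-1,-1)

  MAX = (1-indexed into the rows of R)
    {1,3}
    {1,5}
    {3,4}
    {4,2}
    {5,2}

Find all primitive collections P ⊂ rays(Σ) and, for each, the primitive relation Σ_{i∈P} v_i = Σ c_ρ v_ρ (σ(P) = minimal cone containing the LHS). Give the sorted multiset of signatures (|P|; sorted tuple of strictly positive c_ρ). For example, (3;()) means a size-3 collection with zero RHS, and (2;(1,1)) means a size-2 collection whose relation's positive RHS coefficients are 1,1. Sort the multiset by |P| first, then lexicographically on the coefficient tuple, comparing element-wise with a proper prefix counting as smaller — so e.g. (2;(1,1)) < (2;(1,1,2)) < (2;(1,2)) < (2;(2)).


Δ(Σ) — 5 vertices, 5 min non-faces:

  P = {1,4}:  v_{1} + v_{4} = 0 ; sig = (2;())
  P = {2,3}:  v_{2} + v_{3} = 0 ; sig = (2;())
  P = {1,2}:  v_{1} + v_{2} = v_{5} ; sig = (2;(1))
  P = {3,5}:  v_{3} + v_{5} = v_{1} ; sig = (2;(1))
  P = {4,5}:  v_{4} + v_{5} = v_{2} ; sig = (2;(1))

Signatures (|P|; sorted positive RHS coefficients), sorted:
    (2;())
    (2;())
    (2;(1))
    (2;(1))
    (2;(1))


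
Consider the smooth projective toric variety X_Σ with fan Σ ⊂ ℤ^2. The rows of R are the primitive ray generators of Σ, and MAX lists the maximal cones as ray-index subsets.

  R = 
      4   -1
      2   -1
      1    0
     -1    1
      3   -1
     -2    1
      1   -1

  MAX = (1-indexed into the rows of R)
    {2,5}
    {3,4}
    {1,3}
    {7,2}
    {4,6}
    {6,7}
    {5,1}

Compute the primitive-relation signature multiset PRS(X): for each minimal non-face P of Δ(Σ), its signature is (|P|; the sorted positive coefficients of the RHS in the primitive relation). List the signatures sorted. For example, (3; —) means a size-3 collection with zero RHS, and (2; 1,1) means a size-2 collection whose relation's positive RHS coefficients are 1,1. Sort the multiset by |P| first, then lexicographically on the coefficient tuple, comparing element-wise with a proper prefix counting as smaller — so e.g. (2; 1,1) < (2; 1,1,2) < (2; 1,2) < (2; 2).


Minimal non-faces — 14 found among 7 rays, 7 max cones:

  P={2,6}:  v_{2} + v_{6} = 0 ; sig = (2; —)
  P={4,7}:  v_{4} + v_{7} = 0 ; sig = (2; —)
  P={2,3}:  v_{2} + v_{3} = v_{5} ; sig = (2; 1)
  P={2,4}:  v_{2} + v_{4} = v_{3} ; sig = (2; 1)
  P={3,5}:  v_{3} + v_{5} = v_{1} ; sig = (2; 1)
  P={3,6}:  v_{3} + v_{6} = v_{4} ; sig = (2; 1)
  P={3,7}:  v_{3} + v_{7} = v_{2} ; sig = (2; 1)
  P={5,6}:  v_{5} + v_{6} = v_{3} ; sig = (2; 1)
  P={1,7}:  v_{1} + v_{7} = v_{2} + v_{5} ; sig = (2; 1,1)
  P={1,2}:  v_{1} + v_{2} = 2·v_{5} ; sig = (2; 2)
  P={1,6}:  v_{1} + v_{6} = 2·v_{3} ; sig = (2; 2)
  P={4,5}:  v_{4} + v_{5} = 2·v_{3} ; sig = (2; 2)
  P={5,7}:  v_{5} + v_{7} = 2·v_{2} ; sig = (2; 2)
  P={1,4}:  v_{1} + v_{4} = 3·v_{3} ; sig = (2; 3)

Hence PRS(X_Σ) =
    (2; —)
    (2; —)
    (2; 1)
    (2; 1)
    (2; 1)
    (2; 1)
    (2; 1)
    (2; 1)
    (2; 1,1)
    (2; 2)
    (2; 2)
    (2; 2)
    (2; 2)
    (2; 3)


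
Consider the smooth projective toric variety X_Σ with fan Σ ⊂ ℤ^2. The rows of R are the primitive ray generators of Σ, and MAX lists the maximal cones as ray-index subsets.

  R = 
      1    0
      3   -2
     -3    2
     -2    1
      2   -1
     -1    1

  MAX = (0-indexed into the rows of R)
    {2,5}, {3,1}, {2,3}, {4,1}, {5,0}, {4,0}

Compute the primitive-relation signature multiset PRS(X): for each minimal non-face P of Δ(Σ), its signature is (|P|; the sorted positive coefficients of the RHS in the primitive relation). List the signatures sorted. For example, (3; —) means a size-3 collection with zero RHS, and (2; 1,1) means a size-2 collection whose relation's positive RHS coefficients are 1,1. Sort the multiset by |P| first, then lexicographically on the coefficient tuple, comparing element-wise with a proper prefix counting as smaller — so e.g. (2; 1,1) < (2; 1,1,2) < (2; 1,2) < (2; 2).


9 collections generate NE(X_Σ); each relation:

  P={1,2}:  v_{1} + v_{2} = 0 — sig = (2; —)
  P={3,4}:  v_{3} + v_{4} = 0 — sig = (2; —)
  P={0,3}:  v_{0} + v_{3} = v_{5} — sig = (2; 1)
  P={1,5}:  v_{1} + v_{5} = v_{4} — sig = (2; 1)
  P={2,4}:  v_{2} + v_{4} = v_{5} — sig = (2; 1)
  P={3,5}:  v_{3} + v_{5} = v_{2} — sig = (2; 1)
  P={4,5}:  v_{4} + v_{5} = v_{0} — sig = (2; 1)
  P={0,1}:  v_{0} + v_{1} = 2·v_{4} — sig = (2; 2)
  P={0,2}:  v_{0} + v_{2} = 2·v_{5} — sig = (2; 2)

so the primitive-relation signature multiset is
    |P|=2: 9 collections, coeffs (), (), (1), (1), (1), (1), (1), (2), (2)


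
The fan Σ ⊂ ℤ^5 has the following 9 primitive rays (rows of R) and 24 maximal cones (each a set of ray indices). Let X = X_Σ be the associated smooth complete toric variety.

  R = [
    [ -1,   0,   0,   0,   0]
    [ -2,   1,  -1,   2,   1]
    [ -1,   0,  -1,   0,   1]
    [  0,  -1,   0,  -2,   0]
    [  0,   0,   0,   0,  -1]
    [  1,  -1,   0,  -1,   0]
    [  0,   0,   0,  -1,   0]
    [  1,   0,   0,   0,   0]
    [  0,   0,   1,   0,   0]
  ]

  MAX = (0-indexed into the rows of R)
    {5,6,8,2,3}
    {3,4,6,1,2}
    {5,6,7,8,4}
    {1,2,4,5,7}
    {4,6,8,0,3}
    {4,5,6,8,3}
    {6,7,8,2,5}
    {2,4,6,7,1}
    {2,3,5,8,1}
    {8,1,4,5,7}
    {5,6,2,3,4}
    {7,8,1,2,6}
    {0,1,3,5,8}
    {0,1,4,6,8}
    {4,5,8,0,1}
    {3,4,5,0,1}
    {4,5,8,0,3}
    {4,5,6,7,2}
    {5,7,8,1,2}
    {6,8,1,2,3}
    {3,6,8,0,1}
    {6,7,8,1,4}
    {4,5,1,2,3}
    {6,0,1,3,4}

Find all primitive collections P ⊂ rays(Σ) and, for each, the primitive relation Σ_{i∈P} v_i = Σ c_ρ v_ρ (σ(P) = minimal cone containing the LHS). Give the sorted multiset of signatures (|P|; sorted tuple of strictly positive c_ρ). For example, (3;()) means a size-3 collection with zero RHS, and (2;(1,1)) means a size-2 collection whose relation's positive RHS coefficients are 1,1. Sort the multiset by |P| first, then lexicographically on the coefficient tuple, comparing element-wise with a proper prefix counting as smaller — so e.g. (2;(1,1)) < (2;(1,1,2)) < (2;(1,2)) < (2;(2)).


The 7 primitive collections of Σ (r=9, n=5):

  P = {0,7}:  v_{0} + v_{7} = 0  →  sig = (2;())
  P = {0,2}:  v_{0} + v_{2} = v_{1} + v_{3}  →  sig = (2;(1,1))
  P = {3,7}:  v_{3} + v_{7} = v_{5} + v_{6}  →  sig = (2;(1,1))
  P = {0,5,6}:  v_{0} + v_{5} + v_{6} = v_{3}  →  sig = (3;(1))
  P = {1,5,6}:  v_{1} + v_{5} + v_{6} = v_{2}  →  sig = (3;(1))
  P = {2,4,8}:  v_{2} + v_{4} + v_{8} = v_{0}  →  sig = (3;(1))
  P = {1,3,4,8}:  v_{1} + v_{3} + v_{4} + v_{8} = 2·v_{0}  →  sig = (4;(2))

so the primitive-relation signature multiset is
    (2;())
    (2;(1,1))
    (2;(1,1))
    (3;(1))
    (3;(1))
    (3;(1))
    (4;(2))


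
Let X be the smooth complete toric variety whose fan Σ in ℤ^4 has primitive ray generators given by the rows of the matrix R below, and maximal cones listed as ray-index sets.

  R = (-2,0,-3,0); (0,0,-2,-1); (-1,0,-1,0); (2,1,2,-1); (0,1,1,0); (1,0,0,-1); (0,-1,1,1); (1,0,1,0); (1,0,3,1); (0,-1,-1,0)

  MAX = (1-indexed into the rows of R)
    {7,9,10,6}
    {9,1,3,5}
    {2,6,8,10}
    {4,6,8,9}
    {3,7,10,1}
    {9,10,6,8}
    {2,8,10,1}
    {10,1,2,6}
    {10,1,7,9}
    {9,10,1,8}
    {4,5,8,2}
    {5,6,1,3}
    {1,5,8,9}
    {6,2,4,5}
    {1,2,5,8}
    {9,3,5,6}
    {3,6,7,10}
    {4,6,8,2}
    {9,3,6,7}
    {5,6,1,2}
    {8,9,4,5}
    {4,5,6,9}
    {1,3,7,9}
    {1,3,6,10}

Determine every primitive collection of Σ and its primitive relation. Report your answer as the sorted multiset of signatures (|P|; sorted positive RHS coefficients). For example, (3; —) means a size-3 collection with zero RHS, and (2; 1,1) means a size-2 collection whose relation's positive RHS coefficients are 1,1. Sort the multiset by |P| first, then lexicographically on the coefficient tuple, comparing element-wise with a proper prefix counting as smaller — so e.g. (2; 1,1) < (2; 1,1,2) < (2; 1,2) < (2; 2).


|primitive collections| = 16. Relations:

  • {3,8}:  v_{3} + v_{8} = 0  →  sig = (2; —)
  • {5,10}:  v_{5} + v_{10} = 0  →  sig = (2; —)
  • {2,7}:  v_{2} + v_{7} = v_{10}  →  sig = (2; 1)
  • {2,9}:  v_{2} + v_{9} = v_{8}  →  sig = (2; 1)
  • {1,4}:  v_{1} + v_{4} = v_{2} + v_{5}  →  sig = (2; 1,1)
  • {2,3}:  v_{2} + v_{3} = v_{1} + v_{6}  →  sig = (2; 1,1)
  • {3,4}:  v_{3} + v_{4} = v_{5} + v_{6}  →  sig = (2; 1,1)
  • {4,7}:  v_{4} + v_{7} = v_{6} + v_{9}  →  sig = (2; 1,1)
  • {4,10}:  v_{4} + v_{10} = v_{6} + v_{8}  →  sig = (2; 1,1)
  • {5,7}:  v_{5} + v_{7} = v_{3} + v_{9}  →  sig = (2; 1,1)
  • {7,8}:  v_{7} + v_{8} = v_{9} + v_{10}  →  sig = (2; 1,1)
  • {1,6,9}:  v_{1} + v_{6} + v_{9} = 0  →  sig = (3; —)
  • {1,6,8}:  v_{1} + v_{6} + v_{8} = v_{2}  →  sig = (3; 1)
  • {3,9,10}:  v_{3} + v_{9} + v_{10} = v_{7}  →  sig = (3; 1)
  • {5,6,8}:  v_{5} + v_{6} + v_{8} = v_{4}  →  sig = (3; 1)
  • {1,6,7}:  v_{1} + v_{6} + v_{7} = v_{3} + v_{10}  →  sig = (3; 1,1)

Signatures (|P|; sorted positive RHS coefficients), sorted:
    |P|=2: 11 collections, coeffs (), (), (1), (1), (1,1), (1,1), (1,1), (1,1), (1,1), (1,1), (1,1)
    |P|=3: 5 collections, coeffs (), (1), (1), (1), (1,1)


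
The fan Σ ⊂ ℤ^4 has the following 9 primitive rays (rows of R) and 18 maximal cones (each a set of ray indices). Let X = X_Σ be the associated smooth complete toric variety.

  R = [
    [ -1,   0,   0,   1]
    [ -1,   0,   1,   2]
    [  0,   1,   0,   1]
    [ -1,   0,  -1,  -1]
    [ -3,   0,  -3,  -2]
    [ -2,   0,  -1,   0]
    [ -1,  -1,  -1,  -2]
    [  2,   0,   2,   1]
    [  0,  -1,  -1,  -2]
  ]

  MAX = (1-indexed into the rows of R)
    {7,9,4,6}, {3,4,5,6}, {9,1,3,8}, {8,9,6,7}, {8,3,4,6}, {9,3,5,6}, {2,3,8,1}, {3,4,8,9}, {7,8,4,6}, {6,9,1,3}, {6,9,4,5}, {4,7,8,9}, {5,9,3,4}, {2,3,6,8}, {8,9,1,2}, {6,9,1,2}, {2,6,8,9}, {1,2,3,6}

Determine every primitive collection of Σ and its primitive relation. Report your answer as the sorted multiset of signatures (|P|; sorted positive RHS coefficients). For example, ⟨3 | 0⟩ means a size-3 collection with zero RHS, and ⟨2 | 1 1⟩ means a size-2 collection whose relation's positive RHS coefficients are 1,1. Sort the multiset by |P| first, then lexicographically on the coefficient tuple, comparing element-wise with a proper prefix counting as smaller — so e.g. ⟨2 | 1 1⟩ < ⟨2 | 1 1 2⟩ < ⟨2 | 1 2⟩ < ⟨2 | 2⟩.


|primitive collections| = 14. Relations:

  P={1,4}:  v_{1} + v_{4} = v_{6}  so sig = ⟨2 | 1⟩
  P={3,7}:  v_{3} + v_{7} = v_{4}  so sig = ⟨2 | 1⟩
  P={5,8}:  v_{5} + v_{8} = v_{4}  so sig = ⟨2 | 1⟩
  P={1,5}:  v_{1} + v_{5} = v_{3} + 2·v_{6} + v_{9}  so sig = ⟨2 | 1 1 2⟩
  P={1,7}:  v_{1} + v_{7} = 2·v_{6} + v_{8} + v_{9}  so sig = ⟨2 | 1 1 2⟩
  P={5,7}:  v_{5} + v_{7} = 2·v_{4} + v_{6} + v_{9}  so sig = ⟨2 | 1 1 2⟩
  P={2,4}:  v_{2} + v_{4} = 2·v_{6} + v_{8}  so sig = ⟨2 | 1 2⟩
  P={2,7}:  v_{2} + v_{7} = 3·v_{6} + 2·v_{8} + v_{9}  so sig = ⟨2 | 1 2 3⟩
  P={2,5}:  v_{2} + v_{5} = 2·v_{6}  so sig = ⟨2 | 2⟩
  P={1,6,8}:  v_{1} + v_{6} + v_{8} = v_{2}  so sig = ⟨3 | 1⟩
  P={2,3,9}:  v_{2} + v_{3} + v_{9} = v_{1}  so sig = ⟨3 | 1⟩
  P={3,6,8,9}:  v_{3} + v_{6} + v_{8} + v_{9} = 0  so sig = ⟨4 | 0⟩
  P={3,4,6,9}:  v_{3} + v_{4} + v_{6} + v_{9} = v_{5}  so sig = ⟨4 | 1⟩
  P={4,6,8,9}:  v_{4} + v_{6} + v_{8} + v_{9} = v_{7}  so sig = ⟨4 | 1⟩

Hence PRS(X_Σ) =
[⟨2 | 1⟩, ⟨2 | 1⟩, ⟨2 | 1⟩, ⟨2 | 1 1 2⟩, ⟨2 | 1 1 2⟩, ⟨2 | 1 1 2⟩, ⟨2 | 1 2⟩, ⟨2 | 1 2 3⟩, ⟨2 | 2⟩, ⟨3 | 1⟩, ⟨3 | 1⟩, ⟨4 | 0⟩, ⟨4 | 1⟩, ⟨4 | 1⟩]


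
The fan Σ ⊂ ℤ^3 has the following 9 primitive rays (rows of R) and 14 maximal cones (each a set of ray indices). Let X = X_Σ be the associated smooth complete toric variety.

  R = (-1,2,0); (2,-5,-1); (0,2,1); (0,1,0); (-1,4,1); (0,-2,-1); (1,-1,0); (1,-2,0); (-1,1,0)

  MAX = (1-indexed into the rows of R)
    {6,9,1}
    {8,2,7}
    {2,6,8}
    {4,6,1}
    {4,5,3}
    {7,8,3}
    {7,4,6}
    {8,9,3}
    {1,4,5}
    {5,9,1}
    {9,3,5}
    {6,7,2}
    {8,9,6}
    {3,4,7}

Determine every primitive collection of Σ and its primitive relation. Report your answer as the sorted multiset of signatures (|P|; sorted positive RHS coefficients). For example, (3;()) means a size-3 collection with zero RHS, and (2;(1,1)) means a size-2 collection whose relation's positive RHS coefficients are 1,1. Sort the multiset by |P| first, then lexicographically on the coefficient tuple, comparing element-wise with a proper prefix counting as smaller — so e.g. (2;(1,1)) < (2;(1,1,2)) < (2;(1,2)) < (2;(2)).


|primitive collections| = 16. Relations:

  • {1,8}:  v_{1} + v_{8} = 0  so sig = (2;())
  • {3,6}:  v_{3} + v_{6} = 0  so sig = (2;())
  • {7,9}:  v_{7} + v_{9} = 0  so sig = (2;())
  • {1,3}:  v_{1} + v_{3} = v_{5}  so sig = (2;(1))
  • {1,7}:  v_{1} + v_{7} = v_{4}  so sig = (2;(1))
  • {2,5}:  v_{2} + v_{5} = v_{7}  so sig = (2;(1))
  • {4,8}:  v_{4} + v_{8} = v_{7}  so sig = (2;(1))
  • {4,9}:  v_{4} + v_{9} = v_{1}  so sig = (2;(1))
  • {5,6}:  v_{5} + v_{6} = v_{1}  so sig = (2;(1))
  • {5,8}:  v_{5} + v_{8} = v_{3}  so sig = (2;(1))
  • {1,2}:  v_{1} + v_{2} = v_{6} + v_{7}  so sig = (2;(1,1))
  • {2,3}:  v_{2} + v_{3} = v_{7} + v_{8}  so sig = (2;(1,1))
  • {2,9}:  v_{2} + v_{9} = v_{6} + v_{8}  so sig = (2;(1,1))
  • {5,7}:  v_{5} + v_{7} = v_{3} + v_{4}  so sig = (2;(1,1))
  • {2,4}:  v_{2} + v_{4} = v_{6} + 2·v_{7}  so sig = (2;(1,2))
  • {6,7,8}:  v_{6} + v_{7} + v_{8} = v_{2}  so sig = (3;(1))

so the primitive-relation signature multiset is
    (2;())
    (2;())
    (2;())
    (2;(1))
    (2;(1))
    (2;(1))
    (2;(1))
    (2;(1))
    (2;(1))
    (2;(1))
    (2;(1,1))
    (2;(1,1))
    (2;(1,1))
    (2;(1,1))
    (2;(1,2))
    (3;(1))


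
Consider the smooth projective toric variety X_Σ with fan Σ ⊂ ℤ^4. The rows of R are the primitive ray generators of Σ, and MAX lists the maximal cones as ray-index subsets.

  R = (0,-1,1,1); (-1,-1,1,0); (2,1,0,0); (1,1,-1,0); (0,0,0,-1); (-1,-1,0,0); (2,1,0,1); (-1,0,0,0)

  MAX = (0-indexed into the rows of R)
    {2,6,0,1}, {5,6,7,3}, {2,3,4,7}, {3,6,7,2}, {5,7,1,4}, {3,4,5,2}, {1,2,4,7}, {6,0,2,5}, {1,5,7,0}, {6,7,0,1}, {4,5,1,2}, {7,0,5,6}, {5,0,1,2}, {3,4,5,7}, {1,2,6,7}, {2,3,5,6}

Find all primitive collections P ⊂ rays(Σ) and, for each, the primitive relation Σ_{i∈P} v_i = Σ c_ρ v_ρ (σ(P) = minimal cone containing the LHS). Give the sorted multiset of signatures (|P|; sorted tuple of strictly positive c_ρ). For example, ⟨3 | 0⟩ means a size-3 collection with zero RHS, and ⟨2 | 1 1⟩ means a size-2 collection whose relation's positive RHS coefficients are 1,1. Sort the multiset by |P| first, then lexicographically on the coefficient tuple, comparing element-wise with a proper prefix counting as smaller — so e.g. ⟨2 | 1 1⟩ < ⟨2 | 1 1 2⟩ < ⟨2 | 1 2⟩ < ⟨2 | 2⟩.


Σ has 7 primitive collections:

  P={1,3}:  v_{1} + v_{3} = 0  ⟹  sig = ⟨2 | 0⟩
  P={4,6}:  v_{4} + v_{6} = v_{2}  ⟹  sig = ⟨2 | 1⟩
  P={0,3}:  v_{0} + v_{3} = v_{5} + v_{6}  ⟹  sig = ⟨2 | 1 1⟩
  P={0,4}:  v_{0} + v_{4} = v_{1} + v_{2} + v_{5}  ⟹  sig = ⟨2 | 1 1 1⟩
  P={2,5,7}:  v_{2} + v_{5} + v_{7} = 0  ⟹  sig = ⟨3 | 0⟩
  P={1,5,6}:  v_{1} + v_{5} + v_{6} = v_{0}  ⟹  sig = ⟨3 | 1⟩
  P={0,2,7}:  v_{0} + v_{2} + v_{7} = v_{1} + v_{6}  ⟹  sig = ⟨3 | 1 1⟩

so the primitive-relation signature multiset is
[⟨2 | 0⟩, ⟨2 | 1⟩, ⟨2 | 1 1⟩, ⟨2 | 1 1 1⟩, ⟨3 | 0⟩, ⟨3 | 1⟩, ⟨3 | 1 1⟩]


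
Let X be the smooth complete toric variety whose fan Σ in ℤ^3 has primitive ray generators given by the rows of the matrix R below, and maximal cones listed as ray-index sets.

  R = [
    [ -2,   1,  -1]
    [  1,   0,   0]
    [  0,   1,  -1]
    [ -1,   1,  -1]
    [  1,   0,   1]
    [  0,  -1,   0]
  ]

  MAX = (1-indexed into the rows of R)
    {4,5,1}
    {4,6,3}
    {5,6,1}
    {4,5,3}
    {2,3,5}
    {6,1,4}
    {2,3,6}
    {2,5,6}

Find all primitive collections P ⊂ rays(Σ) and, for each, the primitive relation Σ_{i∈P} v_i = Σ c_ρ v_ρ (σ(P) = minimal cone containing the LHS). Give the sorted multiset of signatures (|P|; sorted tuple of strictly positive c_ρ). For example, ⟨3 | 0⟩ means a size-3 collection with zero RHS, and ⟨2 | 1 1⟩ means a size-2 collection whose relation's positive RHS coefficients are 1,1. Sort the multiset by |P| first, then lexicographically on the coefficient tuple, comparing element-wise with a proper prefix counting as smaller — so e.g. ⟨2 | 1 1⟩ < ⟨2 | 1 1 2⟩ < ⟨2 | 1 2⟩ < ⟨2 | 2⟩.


5 collections generate NE(X_Σ); each relation:

  • {1,2}:  v_{1} + v_{2} = v_{4} — sig = ⟨2 | 1⟩
  • {2,4}:  v_{2} + v_{4} = v_{3} — sig = ⟨2 | 1⟩
  • {1,3}:  v_{1} + v_{3} = 2·v_{4} — sig = ⟨2 | 2⟩
  • {4,5,6}:  v_{4} + v_{5} + v_{6} = 0 — sig = ⟨3 | 0⟩
  • {3,5,6}:  v_{3} + v_{5} + v_{6} = v_{2} — sig = ⟨3 | 1⟩

Hence PRS(X_Σ) =
    |P|=2: 3 collections, coeffs (1), (1), (2)
    |P|=3: 2 collections, coeffs (), (1)


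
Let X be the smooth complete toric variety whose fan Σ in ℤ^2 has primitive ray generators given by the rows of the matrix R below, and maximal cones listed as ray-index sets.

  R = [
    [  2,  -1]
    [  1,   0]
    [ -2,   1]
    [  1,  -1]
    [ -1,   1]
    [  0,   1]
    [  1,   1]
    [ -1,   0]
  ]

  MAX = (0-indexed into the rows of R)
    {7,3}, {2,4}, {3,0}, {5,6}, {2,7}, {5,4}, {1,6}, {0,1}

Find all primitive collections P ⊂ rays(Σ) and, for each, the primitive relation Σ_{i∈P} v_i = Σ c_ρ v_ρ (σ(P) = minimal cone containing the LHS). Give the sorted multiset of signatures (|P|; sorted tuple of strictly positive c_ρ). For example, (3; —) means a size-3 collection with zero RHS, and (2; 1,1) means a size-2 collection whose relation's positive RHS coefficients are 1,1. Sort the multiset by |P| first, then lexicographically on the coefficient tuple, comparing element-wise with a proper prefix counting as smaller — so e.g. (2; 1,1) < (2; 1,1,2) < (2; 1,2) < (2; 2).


Σ has 20 primitive collections:

  • {0,2}:  v_{0} + v_{2} = 0 — sig = (2; —)
  • {1,7}:  v_{1} + v_{7} = 0 — sig = (2; —)
  • {3,4}:  v_{3} + v_{4} = 0 — sig = (2; —)
  • {0,4}:  v_{0} + v_{4} = v_{1} — sig = (2; 1)
  • {0,7}:  v_{0} + v_{7} = v_{3} — sig = (2; 1)
  • {1,2}:  v_{1} + v_{2} = v_{4} — sig = (2; 1)
  • {1,3}:  v_{1} + v_{3} = v_{0} — sig = (2; 1)
  • {1,4}:  v_{1} + v_{4} = v_{5} — sig = (2; 1)
  • {1,5}:  v_{1} + v_{5} = v_{6} — sig = (2; 1)
  • {2,3}:  v_{2} + v_{3} = v_{7} — sig = (2; 1)
  • {3,5}:  v_{3} + v_{5} = v_{1} — sig = (2; 1)
  • {4,7}:  v_{4} + v_{7} = v_{2} — sig = (2; 1)
  • {5,7}:  v_{5} + v_{7} = v_{4} — sig = (2; 1)
  • {6,7}:  v_{6} + v_{7} = v_{5} — sig = (2; 1)
  • {2,6}:  v_{2} + v_{6} = v_{4} + v_{5} — sig = (2; 1,1)
  • {0,5}:  v_{0} + v_{5} = 2·v_{1} — sig = (2; 2)
  • {2,5}:  v_{2} + v_{5} = 2·v_{4} — sig = (2; 2)
  • {3,6}:  v_{3} + v_{6} = 2·v_{1} — sig = (2; 2)
  • {4,6}:  v_{4} + v_{6} = 2·v_{5} — sig = (2; 2)
  • {0,6}:  v_{0} + v_{6} = 3·v_{1} — sig = (2; 3)

so the primitive-relation signature multiset is
[(2; —), (2; —), (2; —), (2; 1), (2; 1), (2; 1), (2; 1), (2; 1), (2; 1), (2; 1), (2; 1), (2; 1), (2; 1), (2; 1), (2; 1,1), (2; 2), (2; 2), (2; 2), (2; 2), (2; 3)]


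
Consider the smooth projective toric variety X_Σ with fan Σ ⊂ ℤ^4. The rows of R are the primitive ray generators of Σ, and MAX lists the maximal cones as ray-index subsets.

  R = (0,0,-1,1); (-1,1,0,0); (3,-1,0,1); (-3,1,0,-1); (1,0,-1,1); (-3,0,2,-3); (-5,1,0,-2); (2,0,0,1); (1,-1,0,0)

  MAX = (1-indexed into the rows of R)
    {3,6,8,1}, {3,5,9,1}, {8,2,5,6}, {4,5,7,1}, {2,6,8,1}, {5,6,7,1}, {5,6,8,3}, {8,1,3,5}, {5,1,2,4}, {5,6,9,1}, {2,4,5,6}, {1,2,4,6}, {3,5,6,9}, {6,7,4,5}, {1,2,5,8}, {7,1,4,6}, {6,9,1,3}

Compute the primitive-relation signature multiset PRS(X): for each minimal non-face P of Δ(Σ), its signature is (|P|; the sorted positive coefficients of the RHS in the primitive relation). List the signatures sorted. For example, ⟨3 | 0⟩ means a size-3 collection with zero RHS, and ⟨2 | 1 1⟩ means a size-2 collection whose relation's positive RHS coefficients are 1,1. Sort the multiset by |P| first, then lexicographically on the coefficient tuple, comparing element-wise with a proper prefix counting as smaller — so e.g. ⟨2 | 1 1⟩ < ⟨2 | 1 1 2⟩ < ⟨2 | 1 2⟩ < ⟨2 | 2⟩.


|primitive collections| = 14. Relations:

  P = {2,9}:  v_{2} + v_{9} = 0 ; sig = ⟨2 | 0⟩
  P = {3,4}:  v_{3} + v_{4} = 0 ; sig = ⟨2 | 0⟩
  P = {2,3}:  v_{2} + v_{3} = v_{8} ; sig = ⟨2 | 1⟩
  P = {4,8}:  v_{4} + v_{8} = v_{2} ; sig = ⟨2 | 1⟩
  P = {7,8}:  v_{7} + v_{8} = v_{4} ; sig = ⟨2 | 1⟩
  P = {8,9}:  v_{8} + v_{9} = v_{3} ; sig = ⟨2 | 1⟩
  P = {3,7}:  v_{3} + v_{7} = v_{1} + v_{5} + v_{6} ; sig = ⟨2 | 1 1 1⟩
  P = {4,9}:  v_{4} + v_{9} = v_{1} + v_{5} + v_{6} ; sig = ⟨2 | 1 1 1⟩
  P = {2,7}:  v_{2} + v_{7} = 2·v_{4} ; sig = ⟨2 | 2⟩
  P = {7,9}:  v_{7} + v_{9} = 2·v_{1} + 2·v_{5} + 2·v_{6} ; sig = ⟨2 | 2 2 2⟩
  P = {1,5,6,8}:  v_{1} + v_{5} + v_{6} + v_{8} = 0 ; sig = ⟨4 | 0⟩
  P = {1,2,5,6}:  v_{1} + v_{2} + v_{5} + v_{6} = v_{4} ; sig = ⟨4 | 1⟩
  P = {1,3,5,6}:  v_{1} + v_{3} + v_{5} + v_{6} = v_{9} ; sig = ⟨4 | 1⟩
  P = {1,4,5,6}:  v_{1} + v_{4} + v_{5} + v_{6} = v_{7} ; sig = ⟨4 | 1⟩

Sorted signature multiset PRS(X):
[⟨2 | 0⟩, ⟨2 | 0⟩, ⟨2 | 1⟩, ⟨2 | 1⟩, ⟨2 | 1⟩, ⟨2 | 1⟩, ⟨2 | 1 1 1⟩, ⟨2 | 1 1 1⟩, ⟨2 | 2⟩, ⟨2 | 2 2 2⟩, ⟨4 | 0⟩, ⟨4 | 1⟩, ⟨4 | 1⟩, ⟨4 | 1⟩]
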